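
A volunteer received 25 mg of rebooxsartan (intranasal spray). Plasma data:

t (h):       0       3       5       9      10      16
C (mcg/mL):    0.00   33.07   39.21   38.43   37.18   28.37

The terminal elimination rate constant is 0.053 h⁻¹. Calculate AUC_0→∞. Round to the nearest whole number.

AUC = 1047 mcg/mL·h

Trapezoidal AUC_0→16:
  [0→3]: (0.00+33.07)/2 × 3 = 49.605
  [3→5]: (33.07+39.21)/2 × 2 = 72.28
  [5→9]: (39.21+38.43)/2 × 4 = 155.28
  [9→10]: (38.43+37.18)/2 × 1 = 37.805
  [10→16]: (37.18+28.37)/2 × 6 = 196.65
  Sum = 511.62 mcg/mL·h
Extrapolated tail: C_last / k_e = 28.37 / 0.053 = 535.283
AUC_0→∞ = 511.62 + 535.283 = 1046.903 mcg/mL·h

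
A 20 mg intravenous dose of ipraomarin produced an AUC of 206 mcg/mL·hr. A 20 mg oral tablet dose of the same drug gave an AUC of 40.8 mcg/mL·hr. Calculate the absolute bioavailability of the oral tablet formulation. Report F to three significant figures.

F = (AUC_ev / D_ev) / (AUC_iv / D_iv)
  = (40.8/20) / (206/20)
  = 2.04 / 10.3 = 0.1981

F = 0.198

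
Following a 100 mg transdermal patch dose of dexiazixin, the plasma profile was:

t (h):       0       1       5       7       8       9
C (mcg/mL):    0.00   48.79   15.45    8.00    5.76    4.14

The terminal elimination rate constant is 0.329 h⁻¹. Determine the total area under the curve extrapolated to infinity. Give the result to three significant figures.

Trapezoidal AUC_0→9:
  [0→1]: (0.00+48.79)/2 × 1 = 24.395
  [1→5]: (48.79+15.45)/2 × 4 = 128.48
  [5→7]: (15.45+8.00)/2 × 2 = 23.45
  [7→8]: (8.00+5.76)/2 × 1 = 6.88
  [8→9]: (5.76+4.14)/2 × 1 = 4.95
  Sum = 188.155 mcg/mL·h
Extrapolated tail: C_last / k_e = 4.14 / 0.329 = 12.584
AUC_0→∞ = 188.155 + 12.584 = 200.739 mcg/mL·h

AUC = 201 mcg/mL·h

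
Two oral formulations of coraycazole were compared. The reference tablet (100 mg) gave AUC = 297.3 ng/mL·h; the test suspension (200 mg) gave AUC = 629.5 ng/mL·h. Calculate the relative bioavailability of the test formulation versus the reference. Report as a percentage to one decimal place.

F_rel = 105.9%

F_rel = (AUC_test/D_test) / (AUC_ref/D_ref)
      = (629.5/200) / (297.3/100)
      = 3.1475 / 2.973 = 1.0587 = 105.87%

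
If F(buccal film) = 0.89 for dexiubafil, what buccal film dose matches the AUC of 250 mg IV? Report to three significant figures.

For equal systemic exposure: F × D_ev = D_iv
D_ev = D_iv / F = 250 / 0.89 = 280.899 mg

D_buccal = 281 mg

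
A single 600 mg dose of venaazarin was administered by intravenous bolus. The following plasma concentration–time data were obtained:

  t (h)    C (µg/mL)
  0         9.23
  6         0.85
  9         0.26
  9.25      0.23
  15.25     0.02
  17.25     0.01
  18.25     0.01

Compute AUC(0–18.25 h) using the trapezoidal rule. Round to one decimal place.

Trapezoidal AUC_0→18.25:
  [0→6]: (9.23+0.85)/2 × 6 = 30.24
  [6→9]: (0.85+0.26)/2 × 3 = 1.665
  [9→9.25]: (0.26+0.23)/2 × 0.25 = 0.06125
  [9.25→15.25]: (0.23+0.02)/2 × 6 = 0.75
  [15.25→17.25]: (0.02+0.01)/2 × 2 = 0.03
  [17.25→18.25]: (0.01+0.01)/2 × 1 = 0.01
  Sum = 32.75625 µg/mL·h

AUC = 32.8 µg/mL·h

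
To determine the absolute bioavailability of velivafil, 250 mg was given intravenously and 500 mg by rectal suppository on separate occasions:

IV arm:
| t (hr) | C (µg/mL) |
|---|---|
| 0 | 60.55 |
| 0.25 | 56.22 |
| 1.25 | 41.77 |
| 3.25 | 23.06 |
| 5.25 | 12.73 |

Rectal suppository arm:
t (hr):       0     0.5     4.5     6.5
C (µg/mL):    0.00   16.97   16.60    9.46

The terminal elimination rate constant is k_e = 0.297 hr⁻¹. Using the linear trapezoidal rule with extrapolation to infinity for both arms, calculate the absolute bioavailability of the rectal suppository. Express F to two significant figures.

F = 0.31

Trapezoidal AUC_0→5.25 (IV):
  [0→0.25]: (60.55+56.22)/2 × 0.25 = 14.59625
  [0.25→1.25]: (56.22+41.77)/2 × 1 = 48.995
  [1.25→3.25]: (41.77+23.06)/2 × 2 = 64.83
  [3.25→5.25]: (23.06+12.73)/2 × 2 = 35.79
  Sum = 164.21125 µg/mL·hr
IV tail: 12.73/0.297 = 42.862; AUC_iv,0→∞ = 164.21125 + 42.862 = 207.07325 µg/mL·hr
Trapezoidal AUC_0→6.5 (rectal suppository):
  [0→0.5]: (0.00+16.97)/2 × 0.5 = 4.2425
  [0.5→4.5]: (16.97+16.60)/2 × 4 = 67.14
  [4.5→6.5]: (16.60+9.46)/2 × 2 = 26.06
  Sum = 97.4425 µg/mL·hr
rectal suppository tail: 9.46/0.297 = 31.852; AUC_ev,0→∞ = 97.4425 + 31.852 = 129.2945 µg/mL·hr
F = (AUC_ev/D_ev)/(AUC_iv/D_iv) = (129.2945/500)/(207.07325/250) = 0.258589/0.828293 = 0.3122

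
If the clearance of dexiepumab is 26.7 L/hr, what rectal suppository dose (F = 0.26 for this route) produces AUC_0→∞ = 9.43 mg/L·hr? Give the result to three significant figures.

Dose = CL × AUC_0→∞ / F
     = 26.7 × 9.43 / 0.26 = 968.388 mg

Dose = 968 mg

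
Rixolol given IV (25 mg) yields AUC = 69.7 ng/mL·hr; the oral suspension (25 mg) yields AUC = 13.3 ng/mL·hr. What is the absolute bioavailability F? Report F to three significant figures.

F = 0.191

F = (AUC_ev / D_ev) / (AUC_iv / D_iv)
  = (13.3/25) / (69.7/25)
  = 0.532 / 2.788 = 0.1908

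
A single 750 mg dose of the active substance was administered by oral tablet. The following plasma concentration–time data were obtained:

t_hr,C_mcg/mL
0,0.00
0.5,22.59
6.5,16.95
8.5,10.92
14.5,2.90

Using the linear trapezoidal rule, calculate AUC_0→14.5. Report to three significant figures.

AUC = 194 mcg/mL·hr

Trapezoidal AUC_0→14.5:
  [0→0.5]: (0.00+22.59)/2 × 0.5 = 5.6475
  [0.5→6.5]: (22.59+16.95)/2 × 6 = 118.62
  [6.5→8.5]: (16.95+10.92)/2 × 2 = 27.87
  [8.5→14.5]: (10.92+2.90)/2 × 6 = 41.46
  Sum = 193.5975 mcg/mL·hr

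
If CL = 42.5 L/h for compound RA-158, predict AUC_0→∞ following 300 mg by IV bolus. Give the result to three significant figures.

AUC_0→∞ = Dose_iv / CL
        = 300 / 42.5 = 7.05882 mg/L·h

AUC = 7.06 mg/L·h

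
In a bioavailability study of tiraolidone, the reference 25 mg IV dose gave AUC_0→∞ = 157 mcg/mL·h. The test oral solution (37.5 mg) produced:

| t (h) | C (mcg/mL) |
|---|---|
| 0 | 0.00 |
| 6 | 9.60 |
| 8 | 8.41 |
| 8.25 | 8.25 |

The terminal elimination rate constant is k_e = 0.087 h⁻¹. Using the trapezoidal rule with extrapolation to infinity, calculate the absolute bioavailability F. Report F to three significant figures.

F = 0.610

Trapezoidal AUC_0→8.25 (oral solution):
  [0→6]: (0.00+9.60)/2 × 6 = 28.8
  [6→8]: (9.60+8.41)/2 × 2 = 18.01
  [8→8.25]: (8.41+8.25)/2 × 0.25 = 2.0825
  Sum = 48.8925 mcg/mL·h
Tail: C_last/k_e = 8.25/0.087 = 94.828
AUC_0→∞ (oral solution) = 48.8925 + 94.828 = 143.7205 mcg/mL·h
F = (AUC_ev/D_ev)/(AUC_iv/D_iv) = (143.7205/37.5)/(157/25) = 3.83255/6.28 = 0.6103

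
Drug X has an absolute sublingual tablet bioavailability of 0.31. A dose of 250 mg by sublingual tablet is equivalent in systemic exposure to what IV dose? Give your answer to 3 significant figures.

Systemic exposure from an extravascular dose = F × D_ev, so the equivalent IV dose is F × D_ev.
D_iv = F × D_ev = 0.31 × 250 = 77.5 mg

D_iv = 77.5 mg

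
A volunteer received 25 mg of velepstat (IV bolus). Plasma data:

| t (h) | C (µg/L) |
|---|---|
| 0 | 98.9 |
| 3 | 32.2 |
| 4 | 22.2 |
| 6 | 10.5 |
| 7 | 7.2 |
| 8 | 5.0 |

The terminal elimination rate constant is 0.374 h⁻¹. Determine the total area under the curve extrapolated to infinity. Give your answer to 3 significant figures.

Trapezoidal AUC_0→8:
  [0→3]: (98.9+32.2)/2 × 3 = 196.65
  [3→4]: (32.2+22.2)/2 × 1 = 27.2
  [4→6]: (22.2+10.5)/2 × 2 = 32.7
  [6→7]: (10.5+7.2)/2 × 1 = 8.85
  [7→8]: (7.2+5.0)/2 × 1 = 6.1
  Sum = 271.5 µg/L·h
Extrapolated tail: C_last / k_e = 5.0 / 0.374 = 13.369
AUC_0→∞ = 271.5 + 13.369 = 284.869 µg/L·h

AUC = 285 µg/L·h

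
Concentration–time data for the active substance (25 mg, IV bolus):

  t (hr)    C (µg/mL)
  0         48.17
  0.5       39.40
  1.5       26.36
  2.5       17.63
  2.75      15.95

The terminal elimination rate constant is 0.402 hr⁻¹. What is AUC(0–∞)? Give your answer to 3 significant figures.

AUC = 121 µg/mL·hr

Trapezoidal AUC_0→2.75:
  [0→0.5]: (48.17+39.40)/2 × 0.5 = 21.8925
  [0.5→1.5]: (39.40+26.36)/2 × 1 = 32.88
  [1.5→2.5]: (26.36+17.63)/2 × 1 = 21.995
  [2.5→2.75]: (17.63+15.95)/2 × 0.25 = 4.1975
  Sum = 80.965 µg/mL·hr
Extrapolated tail: C_last / k_e = 15.95 / 0.402 = 39.677
AUC_0→∞ = 80.965 + 39.677 = 120.642 µg/mL·hr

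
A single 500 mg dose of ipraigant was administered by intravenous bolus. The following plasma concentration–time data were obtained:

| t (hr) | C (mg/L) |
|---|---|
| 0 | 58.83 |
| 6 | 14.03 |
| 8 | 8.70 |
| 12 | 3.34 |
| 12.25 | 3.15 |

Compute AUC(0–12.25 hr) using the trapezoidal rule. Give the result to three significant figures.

AUC = 266 mg/L·hr

Trapezoidal AUC_0→12.25:
  [0→6]: (58.83+14.03)/2 × 6 = 218.58
  [6→8]: (14.03+8.70)/2 × 2 = 22.73
  [8→12]: (8.70+3.34)/2 × 4 = 24.08
  [12→12.25]: (3.34+3.15)/2 × 0.25 = 0.81125
  Sum = 266.20125 mg/L·hr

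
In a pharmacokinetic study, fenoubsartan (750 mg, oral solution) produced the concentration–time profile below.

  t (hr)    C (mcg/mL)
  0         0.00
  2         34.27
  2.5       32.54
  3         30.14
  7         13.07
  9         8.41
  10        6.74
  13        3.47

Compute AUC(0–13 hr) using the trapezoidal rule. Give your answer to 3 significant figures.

AUC = 197 mcg/mL·hr

Trapezoidal AUC_0→13:
  [0→2]: (0.00+34.27)/2 × 2 = 34.27
  [2→2.5]: (34.27+32.54)/2 × 0.5 = 16.7025
  [2.5→3]: (32.54+30.14)/2 × 0.5 = 15.67
  [3→7]: (30.14+13.07)/2 × 4 = 86.42
  [7→9]: (13.07+8.41)/2 × 2 = 21.48
  [9→10]: (8.41+6.74)/2 × 1 = 7.575
  [10→13]: (6.74+3.47)/2 × 3 = 15.315
  Sum = 197.4325 mcg/mL·hr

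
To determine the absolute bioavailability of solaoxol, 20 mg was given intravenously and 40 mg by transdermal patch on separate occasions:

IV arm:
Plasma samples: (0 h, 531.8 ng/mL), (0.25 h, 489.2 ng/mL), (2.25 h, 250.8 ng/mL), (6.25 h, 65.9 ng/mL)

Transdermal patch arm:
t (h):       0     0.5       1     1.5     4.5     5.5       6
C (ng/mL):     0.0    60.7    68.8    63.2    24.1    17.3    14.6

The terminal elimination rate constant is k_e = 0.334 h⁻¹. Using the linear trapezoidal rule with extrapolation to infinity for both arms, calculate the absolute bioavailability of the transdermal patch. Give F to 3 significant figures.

F = 0.0836

Trapezoidal AUC_0→6.25 (IV):
  [0→0.25]: (531.8+489.2)/2 × 0.25 = 127.625
  [0.25→2.25]: (489.2+250.8)/2 × 2 = 740.0
  [2.25→6.25]: (250.8+65.9)/2 × 4 = 633.4
  Sum = 1501.025 ng/mL·h
IV tail: 65.9/0.334 = 197.305; AUC_iv,0→∞ = 1501.025 + 197.305 = 1698.33 ng/mL·h
Trapezoidal AUC_0→6 (transdermal patch):
  [0→0.5]: (0.0+60.7)/2 × 0.5 = 15.175
  [0.5→1]: (60.7+68.8)/2 × 0.5 = 32.375
  [1→1.5]: (68.8+63.2)/2 × 0.5 = 33.0
  [1.5→4.5]: (63.2+24.1)/2 × 3 = 130.95
  [4.5→5.5]: (24.1+17.3)/2 × 1 = 20.7
  [5.5→6]: (17.3+14.6)/2 × 0.5 = 7.975
  Sum = 240.175 ng/mL·h
transdermal patch tail: 14.6/0.334 = 43.713; AUC_ev,0→∞ = 240.175 + 43.713 = 283.888 ng/mL·h
F = (AUC_ev/D_ev)/(AUC_iv/D_iv) = (283.888/40)/(1698.33/20) = 7.0972/84.9165 = 0.0836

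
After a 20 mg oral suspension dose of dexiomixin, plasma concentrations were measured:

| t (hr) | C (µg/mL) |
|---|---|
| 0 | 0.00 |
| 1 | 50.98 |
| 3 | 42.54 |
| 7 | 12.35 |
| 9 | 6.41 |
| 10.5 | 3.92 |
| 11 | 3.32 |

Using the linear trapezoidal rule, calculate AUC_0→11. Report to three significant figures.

AUC = 257 µg/mL·hr

Trapezoidal AUC_0→11:
  [0→1]: (0.00+50.98)/2 × 1 = 25.49
  [1→3]: (50.98+42.54)/2 × 2 = 93.52
  [3→7]: (42.54+12.35)/2 × 4 = 109.78
  [7→9]: (12.35+6.41)/2 × 2 = 18.76
  [9→10.5]: (6.41+3.92)/2 × 1.5 = 7.7475
  [10.5→11]: (3.92+3.32)/2 × 0.5 = 1.81
  Sum = 257.1075 µg/mL·hr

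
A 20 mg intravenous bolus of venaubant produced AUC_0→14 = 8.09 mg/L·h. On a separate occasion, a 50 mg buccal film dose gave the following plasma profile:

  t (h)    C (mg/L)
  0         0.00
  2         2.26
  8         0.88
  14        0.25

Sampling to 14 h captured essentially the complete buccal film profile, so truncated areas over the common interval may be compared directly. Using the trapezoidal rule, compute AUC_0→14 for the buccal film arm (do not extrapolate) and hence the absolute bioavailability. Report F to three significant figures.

Trapezoidal AUC_0→14 (buccal film):
  [0→2]: (0.00+2.26)/2 × 2 = 2.26
  [2→8]: (2.26+0.88)/2 × 6 = 9.42
  [8→14]: (0.88+0.25)/2 × 6 = 3.39
  Sum = 15.07 mg/L·h
F = (AUC_ev/D_ev)/(AUC_iv/D_iv) = (15.07/50)/(8.09/20) = 0.3014/0.4045 = 0.7451

F = 0.745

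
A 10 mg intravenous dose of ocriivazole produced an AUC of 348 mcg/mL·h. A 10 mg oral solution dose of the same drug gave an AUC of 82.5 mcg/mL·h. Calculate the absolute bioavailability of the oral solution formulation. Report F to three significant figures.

F = (AUC_ev / D_ev) / (AUC_iv / D_iv)
  = (82.5/10) / (348/10)
  = 8.25 / 34.8 = 0.2371

F = 0.237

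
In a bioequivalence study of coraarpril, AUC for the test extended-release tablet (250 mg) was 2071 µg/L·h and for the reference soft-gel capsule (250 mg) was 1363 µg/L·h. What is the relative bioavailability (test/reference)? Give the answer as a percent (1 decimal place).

F_rel = (AUC_test/D_test) / (AUC_ref/D_ref)
      = (2071/250) / (1363/250)
      = 8.284 / 5.452 = 1.5194 = 151.94%

F_rel = 151.9%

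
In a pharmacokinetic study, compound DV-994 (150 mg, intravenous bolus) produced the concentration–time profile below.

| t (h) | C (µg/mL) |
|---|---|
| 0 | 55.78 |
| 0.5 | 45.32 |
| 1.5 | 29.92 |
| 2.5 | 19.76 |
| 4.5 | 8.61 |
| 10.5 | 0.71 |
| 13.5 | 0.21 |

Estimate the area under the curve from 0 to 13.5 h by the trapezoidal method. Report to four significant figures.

Trapezoidal AUC_0→13.5:
  [0→0.5]: (55.78+45.32)/2 × 0.5 = 25.275
  [0.5→1.5]: (45.32+29.92)/2 × 1 = 37.62
  [1.5→2.5]: (29.92+19.76)/2 × 1 = 24.84
  [2.5→4.5]: (19.76+8.61)/2 × 2 = 28.37
  [4.5→10.5]: (8.61+0.71)/2 × 6 = 27.96
  [10.5→13.5]: (0.71+0.21)/2 × 3 = 1.38
  Sum = 145.445 µg/mL·h

AUC = 145.4 µg/mL·h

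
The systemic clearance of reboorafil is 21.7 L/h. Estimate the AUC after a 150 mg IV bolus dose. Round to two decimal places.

AUC = 6.91 mg/L·h

AUC_0→∞ = Dose_iv / CL
        = 150 / 21.7 = 6.91244 mg/L·h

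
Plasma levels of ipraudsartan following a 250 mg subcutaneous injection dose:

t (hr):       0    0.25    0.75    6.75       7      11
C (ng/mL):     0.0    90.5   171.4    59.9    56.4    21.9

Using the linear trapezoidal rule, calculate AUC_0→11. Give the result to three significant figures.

Trapezoidal AUC_0→11:
  [0→0.25]: (0.0+90.5)/2 × 0.25 = 11.3125
  [0.25→0.75]: (90.5+171.4)/2 × 0.5 = 65.475
  [0.75→6.75]: (171.4+59.9)/2 × 6 = 693.9
  [6.75→7]: (59.9+56.4)/2 × 0.25 = 14.5375
  [7→11]: (56.4+21.9)/2 × 4 = 156.6
  Sum = 941.825 ng/mL·hr

AUC = 942 ng/mL·hr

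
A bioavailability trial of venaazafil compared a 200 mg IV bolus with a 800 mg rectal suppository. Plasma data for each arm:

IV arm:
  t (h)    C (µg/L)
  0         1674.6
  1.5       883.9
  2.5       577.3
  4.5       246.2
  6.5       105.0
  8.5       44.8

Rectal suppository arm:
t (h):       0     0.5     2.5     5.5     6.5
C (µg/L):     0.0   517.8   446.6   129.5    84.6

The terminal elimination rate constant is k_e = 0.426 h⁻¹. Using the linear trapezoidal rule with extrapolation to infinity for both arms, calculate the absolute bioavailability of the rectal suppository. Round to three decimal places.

Trapezoidal AUC_0→8.5 (IV):
  [0→1.5]: (1674.6+883.9)/2 × 1.5 = 1918.875
  [1.5→2.5]: (883.9+577.3)/2 × 1 = 730.6
  [2.5→4.5]: (577.3+246.2)/2 × 2 = 823.5
  [4.5→6.5]: (246.2+105.0)/2 × 2 = 351.2
  [6.5→8.5]: (105.0+44.8)/2 × 2 = 149.8
  Sum = 3973.975 µg/L·h
IV tail: 44.8/0.426 = 105.164; AUC_iv,0→∞ = 3973.975 + 105.164 = 4079.139 µg/L·h
Trapezoidal AUC_0→6.5 (rectal suppository):
  [0→0.5]: (0.0+517.8)/2 × 0.5 = 129.45
  [0.5→2.5]: (517.8+446.6)/2 × 2 = 964.4
  [2.5→5.5]: (446.6+129.5)/2 × 3 = 864.15
  [5.5→6.5]: (129.5+84.6)/2 × 1 = 107.05
  Sum = 2065.05 µg/L·h
rectal suppository tail: 84.6/0.426 = 198.592; AUC_ev,0→∞ = 2065.05 + 198.592 = 2263.642 µg/L·h
F = (AUC_ev/D_ev)/(AUC_iv/D_iv) = (2263.642/800)/(4079.139/200) = 2.8295525/20.395695 = 0.1387

F = 0.139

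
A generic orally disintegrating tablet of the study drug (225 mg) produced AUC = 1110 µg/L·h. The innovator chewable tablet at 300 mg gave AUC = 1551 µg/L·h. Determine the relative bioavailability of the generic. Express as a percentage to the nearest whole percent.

F_rel = (AUC_test/D_test) / (AUC_ref/D_ref)
      = (1110/225) / (1551/300)
      = 4.93333 / 5.17 = 0.9542 = 95.42%

F_rel = 95%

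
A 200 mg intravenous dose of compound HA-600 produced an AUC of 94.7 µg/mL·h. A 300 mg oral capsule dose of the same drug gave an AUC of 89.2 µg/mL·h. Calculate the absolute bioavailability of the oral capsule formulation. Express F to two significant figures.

F = 0.63

F = (AUC_ev / D_ev) / (AUC_iv / D_iv)
  = (89.2/300) / (94.7/200)
  = 0.297333 / 0.4735 = 0.6279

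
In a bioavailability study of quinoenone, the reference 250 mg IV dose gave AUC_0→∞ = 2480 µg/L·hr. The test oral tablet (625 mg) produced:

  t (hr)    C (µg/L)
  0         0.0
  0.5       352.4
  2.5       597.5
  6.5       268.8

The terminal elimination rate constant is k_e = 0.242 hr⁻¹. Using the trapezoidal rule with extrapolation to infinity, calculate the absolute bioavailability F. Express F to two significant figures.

Trapezoidal AUC_0→6.5 (oral tablet):
  [0→0.5]: (0.0+352.4)/2 × 0.5 = 88.1
  [0.5→2.5]: (352.4+597.5)/2 × 2 = 949.9
  [2.5→6.5]: (597.5+268.8)/2 × 4 = 1732.6
  Sum = 2770.6 µg/L·hr
Tail: C_last/k_e = 268.8/0.242 = 1110.744
AUC_0→∞ (oral tablet) = 2770.6 + 1110.744 = 3881.344 µg/L·hr
F = (AUC_ev/D_ev)/(AUC_iv/D_iv) = (3881.344/625)/(2480/250) = 6.2101504/9.92 = 0.6260

F = 0.63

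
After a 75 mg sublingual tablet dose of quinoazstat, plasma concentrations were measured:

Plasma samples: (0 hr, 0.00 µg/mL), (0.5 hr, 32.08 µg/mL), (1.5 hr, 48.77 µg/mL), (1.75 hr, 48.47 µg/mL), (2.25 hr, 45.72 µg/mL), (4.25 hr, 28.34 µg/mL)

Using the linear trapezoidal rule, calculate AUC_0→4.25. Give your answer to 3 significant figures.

AUC = 158 µg/mL·hr

Trapezoidal AUC_0→4.25:
  [0→0.5]: (0.00+32.08)/2 × 0.5 = 8.02
  [0.5→1.5]: (32.08+48.77)/2 × 1 = 40.425
  [1.5→1.75]: (48.77+48.47)/2 × 0.25 = 12.155
  [1.75→2.25]: (48.47+45.72)/2 × 0.5 = 23.5475
  [2.25→4.25]: (45.72+28.34)/2 × 2 = 74.06
  Sum = 158.2075 µg/mL·hr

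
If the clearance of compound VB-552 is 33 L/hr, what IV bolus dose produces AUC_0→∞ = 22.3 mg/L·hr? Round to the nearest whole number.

Dose = 736 mg

Dose_iv = CL × AUC_0→∞
     = 33 × 22.3 = 735.9 mg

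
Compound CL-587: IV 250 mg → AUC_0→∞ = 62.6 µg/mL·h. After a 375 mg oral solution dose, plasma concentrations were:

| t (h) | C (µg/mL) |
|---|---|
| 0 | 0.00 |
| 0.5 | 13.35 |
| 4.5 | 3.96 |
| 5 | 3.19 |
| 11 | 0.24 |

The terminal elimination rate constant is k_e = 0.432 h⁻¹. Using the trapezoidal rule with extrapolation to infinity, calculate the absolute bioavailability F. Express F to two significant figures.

Trapezoidal AUC_0→11 (oral solution):
  [0→0.5]: (0.00+13.35)/2 × 0.5 = 3.3375
  [0.5→4.5]: (13.35+3.96)/2 × 4 = 34.62
  [4.5→5]: (3.96+3.19)/2 × 0.5 = 1.7875
  [5→11]: (3.19+0.24)/2 × 6 = 10.29
  Sum = 50.035 µg/mL·h
Tail: C_last/k_e = 0.24/0.432 = 0.556
AUC_0→∞ (oral solution) = 50.035 + 0.556 = 50.591 µg/mL·h
F = (AUC_ev/D_ev)/(AUC_iv/D_iv) = (50.591/375)/(62.6/250) = 0.134909/0.2504 = 0.5388

F = 0.54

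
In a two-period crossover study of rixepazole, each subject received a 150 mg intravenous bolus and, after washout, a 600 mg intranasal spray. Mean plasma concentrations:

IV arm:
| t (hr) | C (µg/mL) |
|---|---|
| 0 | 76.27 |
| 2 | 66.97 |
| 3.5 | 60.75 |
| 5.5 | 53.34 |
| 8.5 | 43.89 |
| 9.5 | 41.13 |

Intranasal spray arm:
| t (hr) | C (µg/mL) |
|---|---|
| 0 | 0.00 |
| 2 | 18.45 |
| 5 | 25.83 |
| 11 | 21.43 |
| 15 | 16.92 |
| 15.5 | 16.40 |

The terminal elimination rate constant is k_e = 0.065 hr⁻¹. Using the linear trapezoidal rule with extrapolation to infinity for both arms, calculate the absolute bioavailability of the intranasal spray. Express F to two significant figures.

Trapezoidal AUC_0→9.5 (IV):
  [0→2]: (76.27+66.97)/2 × 2 = 143.24
  [2→3.5]: (66.97+60.75)/2 × 1.5 = 95.79
  [3.5→5.5]: (60.75+53.34)/2 × 2 = 114.09
  [5.5→8.5]: (53.34+43.89)/2 × 3 = 145.845
  [8.5→9.5]: (43.89+41.13)/2 × 1 = 42.51
  Sum = 541.475 µg/mL·hr
IV tail: 41.13/0.065 = 632.769; AUC_iv,0→∞ = 541.475 + 632.769 = 1174.244 µg/mL·hr
Trapezoidal AUC_0→15.5 (intranasal spray):
  [0→2]: (0.00+18.45)/2 × 2 = 18.45
  [2→5]: (18.45+25.83)/2 × 3 = 66.42
  [5→11]: (25.83+21.43)/2 × 6 = 141.78
  [11→15]: (21.43+16.92)/2 × 4 = 76.7
  [15→15.5]: (16.92+16.40)/2 × 0.5 = 8.33
  Sum = 311.68 µg/mL·hr
intranasal spray tail: 16.40/0.065 = 252.308; AUC_ev,0→∞ = 311.68 + 252.308 = 563.988 µg/mL·hr
F = (AUC_ev/D_ev)/(AUC_iv/D_iv) = (563.988/600)/(1174.244/150) = 0.93998/7.82829 = 0.1201

F = 0.12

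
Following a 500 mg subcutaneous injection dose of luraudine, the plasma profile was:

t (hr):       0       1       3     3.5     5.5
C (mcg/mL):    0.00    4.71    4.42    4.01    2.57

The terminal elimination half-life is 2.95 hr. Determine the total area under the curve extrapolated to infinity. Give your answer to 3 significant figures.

AUC = 31.1 mcg/mL·hr

Trapezoidal AUC_0→5.5:
  [0→1]: (0.00+4.71)/2 × 1 = 2.355
  [1→3]: (4.71+4.42)/2 × 2 = 9.13
  [3→3.5]: (4.42+4.01)/2 × 0.5 = 2.1075
  [3.5→5.5]: (4.01+2.57)/2 × 2 = 6.58
  Sum = 20.1725 mcg/mL·hr
k_e = ln2 / t½ = 0.693147 / 2.95 = 0.2350 hr^-1
Extrapolated tail: C_last / k_e = 2.57 / 0.235 = 10.936
AUC_0→∞ = 20.1725 + 10.936 = 31.1085 mcg/mL·hr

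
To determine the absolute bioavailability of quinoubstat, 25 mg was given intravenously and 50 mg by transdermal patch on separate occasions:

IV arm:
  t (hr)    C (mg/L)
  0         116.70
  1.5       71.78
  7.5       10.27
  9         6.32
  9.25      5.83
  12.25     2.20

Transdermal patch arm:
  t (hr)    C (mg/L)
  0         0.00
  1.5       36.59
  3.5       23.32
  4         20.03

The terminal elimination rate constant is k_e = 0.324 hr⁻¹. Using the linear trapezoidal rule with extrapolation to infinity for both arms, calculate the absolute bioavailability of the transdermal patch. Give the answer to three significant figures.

F = 0.190

Trapezoidal AUC_0→12.25 (IV):
  [0→1.5]: (116.70+71.78)/2 × 1.5 = 141.36
  [1.5→7.5]: (71.78+10.27)/2 × 6 = 246.15
  [7.5→9]: (10.27+6.32)/2 × 1.5 = 12.4425
  [9→9.25]: (6.32+5.83)/2 × 0.25 = 1.51875
  [9.25→12.25]: (5.83+2.20)/2 × 3 = 12.045
  Sum = 413.51625 mg/L·hr
IV tail: 2.20/0.324 = 6.790; AUC_iv,0→∞ = 413.51625 + 6.790 = 420.30625 mg/L·hr
Trapezoidal AUC_0→4 (transdermal patch):
  [0→1.5]: (0.00+36.59)/2 × 1.5 = 27.4425
  [1.5→3.5]: (36.59+23.32)/2 × 2 = 59.91
  [3.5→4]: (23.32+20.03)/2 × 0.5 = 10.8375
  Sum = 98.19 mg/L·hr
transdermal patch tail: 20.03/0.324 = 61.821; AUC_ev,0→∞ = 98.19 + 61.821 = 160.011 mg/L·hr
F = (AUC_ev/D_ev)/(AUC_iv/D_iv) = (160.011/50)/(420.30625/25) = 3.20022/16.81225 = 0.1904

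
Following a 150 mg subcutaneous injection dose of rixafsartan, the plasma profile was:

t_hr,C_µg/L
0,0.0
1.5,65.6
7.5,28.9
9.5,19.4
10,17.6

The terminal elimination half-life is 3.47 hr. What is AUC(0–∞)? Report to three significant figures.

Trapezoidal AUC_0→10:
  [0→1.5]: (0.0+65.6)/2 × 1.5 = 49.2
  [1.5→7.5]: (65.6+28.9)/2 × 6 = 283.5
  [7.5→9.5]: (28.9+19.4)/2 × 2 = 48.3
  [9.5→10]: (19.4+17.6)/2 × 0.5 = 9.25
  Sum = 390.25 µg/L·hr
k_e = ln2 / t½ = 0.693147 / 3.47 = 0.1998 hr^-1
Extrapolated tail: C_last / k_e = 17.6 / 0.1998 = 88.088
AUC_0→∞ = 390.25 + 88.088 = 478.338 µg/L·hr

AUC = 478 µg/L·hr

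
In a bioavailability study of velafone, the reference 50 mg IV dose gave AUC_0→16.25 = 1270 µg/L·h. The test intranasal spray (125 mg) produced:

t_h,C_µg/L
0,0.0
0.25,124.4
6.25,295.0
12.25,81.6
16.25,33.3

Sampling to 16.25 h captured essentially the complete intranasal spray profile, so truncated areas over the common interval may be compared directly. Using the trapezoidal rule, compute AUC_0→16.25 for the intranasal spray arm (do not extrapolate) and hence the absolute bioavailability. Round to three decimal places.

F = 0.829

Trapezoidal AUC_0→16.25 (intranasal spray):
  [0→0.25]: (0.0+124.4)/2 × 0.25 = 15.55
  [0.25→6.25]: (124.4+295.0)/2 × 6 = 1258.2
  [6.25→12.25]: (295.0+81.6)/2 × 6 = 1129.8
  [12.25→16.25]: (81.6+33.3)/2 × 4 = 229.8
  Sum = 2633.35 µg/L·h
F = (AUC_ev/D_ev)/(AUC_iv/D_iv) = (2633.35/125)/(1270/50) = 21.0668/25.4 = 0.8294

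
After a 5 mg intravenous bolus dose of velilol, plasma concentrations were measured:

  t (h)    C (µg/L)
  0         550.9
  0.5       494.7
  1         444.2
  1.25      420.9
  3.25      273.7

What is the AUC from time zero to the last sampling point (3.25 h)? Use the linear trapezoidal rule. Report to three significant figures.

Trapezoidal AUC_0→3.25:
  [0→0.5]: (550.9+494.7)/2 × 0.5 = 261.4
  [0.5→1]: (494.7+444.2)/2 × 0.5 = 234.725
  [1→1.25]: (444.2+420.9)/2 × 0.25 = 108.1375
  [1.25→3.25]: (420.9+273.7)/2 × 2 = 694.6
  Sum = 1298.8625 µg/L·h

AUC = 1300 µg/L·h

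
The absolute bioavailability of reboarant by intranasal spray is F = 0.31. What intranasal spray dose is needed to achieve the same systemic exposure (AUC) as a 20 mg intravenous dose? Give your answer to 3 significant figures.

D_intranasal = 64.5 mg

For equal systemic exposure: F × D_ev = D_iv
D_ev = D_iv / F = 20 / 0.31 = 64.5161 mg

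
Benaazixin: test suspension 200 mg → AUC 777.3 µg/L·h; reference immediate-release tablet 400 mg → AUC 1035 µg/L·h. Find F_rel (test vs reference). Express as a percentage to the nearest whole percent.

F_rel = 150%

F_rel = (AUC_test/D_test) / (AUC_ref/D_ref)
      = (777.3/200) / (1035/400)
      = 3.8865 / 2.5875 = 1.5020 = 150.20%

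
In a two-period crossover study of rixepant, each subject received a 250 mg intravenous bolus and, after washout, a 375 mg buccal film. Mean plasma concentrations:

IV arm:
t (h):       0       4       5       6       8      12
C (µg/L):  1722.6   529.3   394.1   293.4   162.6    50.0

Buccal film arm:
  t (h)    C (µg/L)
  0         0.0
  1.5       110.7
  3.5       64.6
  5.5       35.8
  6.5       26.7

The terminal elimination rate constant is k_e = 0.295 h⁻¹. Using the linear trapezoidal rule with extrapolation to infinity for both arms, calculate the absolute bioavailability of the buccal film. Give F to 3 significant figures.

F = 0.0504

Trapezoidal AUC_0→12 (IV):
  [0→4]: (1722.6+529.3)/2 × 4 = 4503.8
  [4→5]: (529.3+394.1)/2 × 1 = 461.7
  [5→6]: (394.1+293.4)/2 × 1 = 343.75
  [6→8]: (293.4+162.6)/2 × 2 = 456.0
  [8→12]: (162.6+50.0)/2 × 4 = 425.2
  Sum = 6190.45 µg/L·h
IV tail: 50.0/0.295 = 169.492; AUC_iv,0→∞ = 6190.45 + 169.492 = 6359.942 µg/L·h
Trapezoidal AUC_0→6.5 (buccal film):
  [0→1.5]: (0.0+110.7)/2 × 1.5 = 83.025
  [1.5→3.5]: (110.7+64.6)/2 × 2 = 175.3
  [3.5→5.5]: (64.6+35.8)/2 × 2 = 100.4
  [5.5→6.5]: (35.8+26.7)/2 × 1 = 31.25
  Sum = 389.975 µg/L·h
buccal film tail: 26.7/0.295 = 90.508; AUC_ev,0→∞ = 389.975 + 90.508 = 480.483 µg/L·h
F = (AUC_ev/D_ev)/(AUC_iv/D_iv) = (480.483/375)/(6359.942/250) = 1.281288/25.439768 = 0.0504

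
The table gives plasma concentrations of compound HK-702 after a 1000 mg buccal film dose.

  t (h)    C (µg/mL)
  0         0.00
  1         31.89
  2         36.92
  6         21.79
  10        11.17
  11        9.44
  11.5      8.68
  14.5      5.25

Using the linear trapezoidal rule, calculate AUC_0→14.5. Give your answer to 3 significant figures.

Trapezoidal AUC_0→14.5:
  [0→1]: (0.00+31.89)/2 × 1 = 15.945
  [1→2]: (31.89+36.92)/2 × 1 = 34.405
  [2→6]: (36.92+21.79)/2 × 4 = 117.42
  [6→10]: (21.79+11.17)/2 × 4 = 65.92
  [10→11]: (11.17+9.44)/2 × 1 = 10.305
  [11→11.5]: (9.44+8.68)/2 × 0.5 = 4.53
  [11.5→14.5]: (8.68+5.25)/2 × 3 = 20.895
  Sum = 269.42 µg/mL·h

AUC = 269 µg/mL·h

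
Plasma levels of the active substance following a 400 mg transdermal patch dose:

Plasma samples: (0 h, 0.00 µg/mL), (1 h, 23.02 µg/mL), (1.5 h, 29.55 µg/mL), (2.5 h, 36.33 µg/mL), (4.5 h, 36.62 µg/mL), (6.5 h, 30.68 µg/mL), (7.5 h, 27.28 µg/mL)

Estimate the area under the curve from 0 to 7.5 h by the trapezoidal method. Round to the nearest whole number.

Trapezoidal AUC_0→7.5:
  [0→1]: (0.00+23.02)/2 × 1 = 11.51
  [1→1.5]: (23.02+29.55)/2 × 0.5 = 13.1425
  [1.5→2.5]: (29.55+36.33)/2 × 1 = 32.94
  [2.5→4.5]: (36.33+36.62)/2 × 2 = 72.95
  [4.5→6.5]: (36.62+30.68)/2 × 2 = 67.3
  [6.5→7.5]: (30.68+27.28)/2 × 1 = 28.98
  Sum = 226.8225 µg/mL·h

AUC = 227 µg/mL·h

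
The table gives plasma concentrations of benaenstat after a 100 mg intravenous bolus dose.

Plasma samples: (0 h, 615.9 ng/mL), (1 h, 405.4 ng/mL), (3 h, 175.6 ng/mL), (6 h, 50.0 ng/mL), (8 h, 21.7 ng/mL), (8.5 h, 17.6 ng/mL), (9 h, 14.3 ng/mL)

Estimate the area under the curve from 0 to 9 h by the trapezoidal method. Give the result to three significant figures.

Trapezoidal AUC_0→9:
  [0→1]: (615.9+405.4)/2 × 1 = 510.65
  [1→3]: (405.4+175.6)/2 × 2 = 581.0
  [3→6]: (175.6+50.0)/2 × 3 = 338.4
  [6→8]: (50.0+21.7)/2 × 2 = 71.7
  [8→8.5]: (21.7+17.6)/2 × 0.5 = 9.825
  [8.5→9]: (17.6+14.3)/2 × 0.5 = 7.975
  Sum = 1519.55 ng/mL·h

AUC = 1520 ng/mL·h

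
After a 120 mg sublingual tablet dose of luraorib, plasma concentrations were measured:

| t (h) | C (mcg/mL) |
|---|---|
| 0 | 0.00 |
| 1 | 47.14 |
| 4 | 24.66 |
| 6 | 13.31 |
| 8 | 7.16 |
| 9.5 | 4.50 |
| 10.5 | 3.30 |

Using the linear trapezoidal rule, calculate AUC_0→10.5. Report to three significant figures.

AUC = 202 mcg/mL·h

Trapezoidal AUC_0→10.5:
  [0→1]: (0.00+47.14)/2 × 1 = 23.57
  [1→4]: (47.14+24.66)/2 × 3 = 107.7
  [4→6]: (24.66+13.31)/2 × 2 = 37.97
  [6→8]: (13.31+7.16)/2 × 2 = 20.47
  [8→9.5]: (7.16+4.50)/2 × 1.5 = 8.745
  [9.5→10.5]: (4.50+3.30)/2 × 1 = 3.9
  Sum = 202.355 mcg/mL·h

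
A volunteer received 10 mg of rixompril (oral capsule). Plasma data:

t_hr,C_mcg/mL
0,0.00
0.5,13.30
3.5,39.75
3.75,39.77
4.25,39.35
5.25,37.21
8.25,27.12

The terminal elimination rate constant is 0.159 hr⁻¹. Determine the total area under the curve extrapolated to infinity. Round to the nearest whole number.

Trapezoidal AUC_0→8.25:
  [0→0.5]: (0.00+13.30)/2 × 0.5 = 3.325
  [0.5→3.5]: (13.30+39.75)/2 × 3 = 79.575
  [3.5→3.75]: (39.75+39.77)/2 × 0.25 = 9.94
  [3.75→4.25]: (39.77+39.35)/2 × 0.5 = 19.78
  [4.25→5.25]: (39.35+37.21)/2 × 1 = 38.28
  [5.25→8.25]: (37.21+27.12)/2 × 3 = 96.495
  Sum = 247.395 mcg/mL·hr
Extrapolated tail: C_last / k_e = 27.12 / 0.159 = 170.566
AUC_0→∞ = 247.395 + 170.566 = 417.961 mcg/mL·hr

AUC = 418 mcg/mL·hr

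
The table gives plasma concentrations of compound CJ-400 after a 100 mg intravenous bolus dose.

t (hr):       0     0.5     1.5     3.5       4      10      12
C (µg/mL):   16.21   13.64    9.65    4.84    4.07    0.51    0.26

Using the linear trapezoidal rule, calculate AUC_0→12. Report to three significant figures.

Trapezoidal AUC_0→12:
  [0→0.5]: (16.21+13.64)/2 × 0.5 = 7.4625
  [0.5→1.5]: (13.64+9.65)/2 × 1 = 11.645
  [1.5→3.5]: (9.65+4.84)/2 × 2 = 14.49
  [3.5→4]: (4.84+4.07)/2 × 0.5 = 2.2275
  [4→10]: (4.07+0.51)/2 × 6 = 13.74
  [10→12]: (0.51+0.26)/2 × 2 = 0.77
  Sum = 50.335 µg/mL·hr

AUC = 50.3 µg/mL·hr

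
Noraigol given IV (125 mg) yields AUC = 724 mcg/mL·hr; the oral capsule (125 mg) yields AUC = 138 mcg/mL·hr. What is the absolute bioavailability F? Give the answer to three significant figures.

F = (AUC_ev / D_ev) / (AUC_iv / D_iv)
  = (138/125) / (724/125)
  = 1.104 / 5.792 = 0.1906

F = 0.191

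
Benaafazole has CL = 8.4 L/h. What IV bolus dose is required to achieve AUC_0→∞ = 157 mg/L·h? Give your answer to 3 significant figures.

Dose_iv = CL × AUC_0→∞
     = 8.4 × 157 = 1318.8 mg

Dose = 1320 mg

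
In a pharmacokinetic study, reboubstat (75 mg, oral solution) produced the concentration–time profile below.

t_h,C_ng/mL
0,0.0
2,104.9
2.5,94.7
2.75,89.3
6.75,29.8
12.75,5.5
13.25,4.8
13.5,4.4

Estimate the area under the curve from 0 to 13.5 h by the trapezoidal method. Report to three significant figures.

Trapezoidal AUC_0→13.5:
  [0→2]: (0.0+104.9)/2 × 2 = 104.9
  [2→2.5]: (104.9+94.7)/2 × 0.5 = 49.9
  [2.5→2.75]: (94.7+89.3)/2 × 0.25 = 23.0
  [2.75→6.75]: (89.3+29.8)/2 × 4 = 238.2
  [6.75→12.75]: (29.8+5.5)/2 × 6 = 105.9
  [12.75→13.25]: (5.5+4.8)/2 × 0.5 = 2.575
  [13.25→13.5]: (4.8+4.4)/2 × 0.25 = 1.15
  Sum = 525.625 ng/mL·h

AUC = 526 ng/mL·h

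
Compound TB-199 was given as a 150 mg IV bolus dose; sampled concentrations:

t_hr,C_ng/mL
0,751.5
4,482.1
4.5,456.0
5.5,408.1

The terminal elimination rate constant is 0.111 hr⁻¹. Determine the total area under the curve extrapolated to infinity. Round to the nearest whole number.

Trapezoidal AUC_0→5.5:
  [0→4]: (751.5+482.1)/2 × 4 = 2467.2
  [4→4.5]: (482.1+456.0)/2 × 0.5 = 234.525
  [4.5→5.5]: (456.0+408.1)/2 × 1 = 432.05
  Sum = 3133.775 ng/mL·hr
Extrapolated tail: C_last / k_e = 408.1 / 0.111 = 3676.577
AUC_0→∞ = 3133.775 + 3676.577 = 6810.352 ng/mL·hr

AUC = 6810 ng/mL·hr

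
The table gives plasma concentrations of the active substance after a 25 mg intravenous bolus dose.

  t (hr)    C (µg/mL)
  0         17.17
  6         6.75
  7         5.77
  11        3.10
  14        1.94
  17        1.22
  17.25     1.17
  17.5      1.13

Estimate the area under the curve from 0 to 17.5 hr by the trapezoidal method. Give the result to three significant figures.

AUC = 109 µg/mL·hr

Trapezoidal AUC_0→17.5:
  [0→6]: (17.17+6.75)/2 × 6 = 71.76
  [6→7]: (6.75+5.77)/2 × 1 = 6.26
  [7→11]: (5.77+3.10)/2 × 4 = 17.74
  [11→14]: (3.10+1.94)/2 × 3 = 7.56
  [14→17]: (1.94+1.22)/2 × 3 = 4.74
  [17→17.25]: (1.22+1.17)/2 × 0.25 = 0.29875
  [17.25→17.5]: (1.17+1.13)/2 × 0.25 = 0.2875
  Sum = 108.64625 µg/mL·hr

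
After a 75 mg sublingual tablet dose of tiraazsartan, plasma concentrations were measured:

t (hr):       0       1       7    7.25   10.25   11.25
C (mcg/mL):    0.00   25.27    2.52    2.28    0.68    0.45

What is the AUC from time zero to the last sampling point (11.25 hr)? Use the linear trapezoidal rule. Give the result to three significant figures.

Trapezoidal AUC_0→11.25:
  [0→1]: (0.00+25.27)/2 × 1 = 12.635
  [1→7]: (25.27+2.52)/2 × 6 = 83.37
  [7→7.25]: (2.52+2.28)/2 × 0.25 = 0.6
  [7.25→10.25]: (2.28+0.68)/2 × 3 = 4.44
  [10.25→11.25]: (0.68+0.45)/2 × 1 = 0.565
  Sum = 101.61 mcg/mL·hr

AUC = 102 mcg/mL·hr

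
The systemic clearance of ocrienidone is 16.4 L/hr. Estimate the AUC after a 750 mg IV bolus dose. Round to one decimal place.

AUC = 45.7 mg/L·hr

AUC_0→∞ = Dose_iv / CL
        = 750 / 16.4 = 45.7317 mg/L·hr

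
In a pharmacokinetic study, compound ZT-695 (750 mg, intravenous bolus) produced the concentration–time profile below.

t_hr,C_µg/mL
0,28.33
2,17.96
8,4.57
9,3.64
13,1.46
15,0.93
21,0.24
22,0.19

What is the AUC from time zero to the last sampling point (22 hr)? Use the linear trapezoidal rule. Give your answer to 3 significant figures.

Trapezoidal AUC_0→22:
  [0→2]: (28.33+17.96)/2 × 2 = 46.29
  [2→8]: (17.96+4.57)/2 × 6 = 67.59
  [8→9]: (4.57+3.64)/2 × 1 = 4.105
  [9→13]: (3.64+1.46)/2 × 4 = 10.2
  [13→15]: (1.46+0.93)/2 × 2 = 2.39
  [15→21]: (0.93+0.24)/2 × 6 = 3.51
  [21→22]: (0.24+0.19)/2 × 1 = 0.215
  Sum = 134.3 µg/mL·hr

AUC = 134 µg/mL·hr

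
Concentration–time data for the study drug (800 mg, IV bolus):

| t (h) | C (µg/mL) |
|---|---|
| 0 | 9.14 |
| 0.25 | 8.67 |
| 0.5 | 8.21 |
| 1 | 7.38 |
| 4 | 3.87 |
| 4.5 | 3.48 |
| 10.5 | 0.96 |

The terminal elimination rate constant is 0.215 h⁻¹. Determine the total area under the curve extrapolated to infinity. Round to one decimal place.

AUC = 44.7 µg/mL·h

Trapezoidal AUC_0→10.5:
  [0→0.25]: (9.14+8.67)/2 × 0.25 = 2.22625
  [0.25→0.5]: (8.67+8.21)/2 × 0.25 = 2.11
  [0.5→1]: (8.21+7.38)/2 × 0.5 = 3.8975
  [1→4]: (7.38+3.87)/2 × 3 = 16.875
  [4→4.5]: (3.87+3.48)/2 × 0.5 = 1.8375
  [4.5→10.5]: (3.48+0.96)/2 × 6 = 13.32
  Sum = 40.26625 µg/mL·h
Extrapolated tail: C_last / k_e = 0.96 / 0.215 = 4.465
AUC_0→∞ = 40.26625 + 4.465 = 44.73125 µg/mL·h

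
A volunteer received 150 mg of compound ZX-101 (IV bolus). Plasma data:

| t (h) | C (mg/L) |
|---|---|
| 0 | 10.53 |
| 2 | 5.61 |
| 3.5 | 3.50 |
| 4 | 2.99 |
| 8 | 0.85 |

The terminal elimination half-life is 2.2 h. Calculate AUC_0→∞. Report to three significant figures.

AUC = 35.0 mg/L·h

Trapezoidal AUC_0→8:
  [0→2]: (10.53+5.61)/2 × 2 = 16.14
  [2→3.5]: (5.61+3.50)/2 × 1.5 = 6.8325
  [3.5→4]: (3.50+2.99)/2 × 0.5 = 1.6225
  [4→8]: (2.99+0.85)/2 × 4 = 7.68
  Sum = 32.275 mg/L·h
k_e = ln2 / t½ = 0.693147 / 2.2 = 0.3151 h^-1
Extrapolated tail: C_last / k_e = 0.85 / 0.3151 = 2.698
AUC_0→∞ = 32.275 + 2.698 = 34.973 mg/L·h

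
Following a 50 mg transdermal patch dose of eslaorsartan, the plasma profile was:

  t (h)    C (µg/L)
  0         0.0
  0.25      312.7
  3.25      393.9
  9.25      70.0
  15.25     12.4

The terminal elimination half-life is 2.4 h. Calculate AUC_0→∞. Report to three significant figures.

AUC = 2780 µg/L·h

Trapezoidal AUC_0→15.25:
  [0→0.25]: (0.0+312.7)/2 × 0.25 = 39.0875
  [0.25→3.25]: (312.7+393.9)/2 × 3 = 1059.9
  [3.25→9.25]: (393.9+70.0)/2 × 6 = 1391.7
  [9.25→15.25]: (70.0+12.4)/2 × 6 = 247.2
  Sum = 2737.8875 µg/L·h
k_e = ln2 / t½ = 0.693147 / 2.4 = 0.2888 h^-1
Extrapolated tail: C_last / k_e = 12.4 / 0.2888 = 42.936
AUC_0→∞ = 2737.8875 + 42.936 = 2780.8235 µg/L·h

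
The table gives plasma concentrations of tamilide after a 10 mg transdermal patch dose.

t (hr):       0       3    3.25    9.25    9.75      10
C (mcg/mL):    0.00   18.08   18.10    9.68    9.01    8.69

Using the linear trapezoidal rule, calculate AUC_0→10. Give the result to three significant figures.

Trapezoidal AUC_0→10:
  [0→3]: (0.00+18.08)/2 × 3 = 27.12
  [3→3.25]: (18.08+18.10)/2 × 0.25 = 4.5225
  [3.25→9.25]: (18.10+9.68)/2 × 6 = 83.34
  [9.25→9.75]: (9.68+9.01)/2 × 0.5 = 4.6725
  [9.75→10]: (9.01+8.69)/2 × 0.25 = 2.2125
  Sum = 121.8675 mcg/mL·hr

AUC = 122 mcg/mL·hr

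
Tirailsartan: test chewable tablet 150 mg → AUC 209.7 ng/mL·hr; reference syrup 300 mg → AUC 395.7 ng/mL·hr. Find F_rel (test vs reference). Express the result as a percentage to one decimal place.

F_rel = (AUC_test/D_test) / (AUC_ref/D_ref)
      = (209.7/150) / (395.7/300)
      = 1.398 / 1.319 = 1.0599 = 105.99%

F_rel = 106.0%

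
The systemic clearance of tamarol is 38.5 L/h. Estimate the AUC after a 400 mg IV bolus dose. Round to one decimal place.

AUC = 10.4 mg/L·h

AUC_0→∞ = Dose_iv / CL
        = 400 / 38.5 = 10.3896 mg/L·h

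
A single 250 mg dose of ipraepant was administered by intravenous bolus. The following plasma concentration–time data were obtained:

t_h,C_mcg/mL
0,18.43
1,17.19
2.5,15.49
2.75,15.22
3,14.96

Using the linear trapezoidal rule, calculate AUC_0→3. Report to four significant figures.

AUC = 49.93 mcg/mL·h

Trapezoidal AUC_0→3:
  [0→1]: (18.43+17.19)/2 × 1 = 17.81
  [1→2.5]: (17.19+15.49)/2 × 1.5 = 24.51
  [2.5→2.75]: (15.49+15.22)/2 × 0.25 = 3.83875
  [2.75→3]: (15.22+14.96)/2 × 0.25 = 3.7725
  Sum = 49.93125 mcg/mL·h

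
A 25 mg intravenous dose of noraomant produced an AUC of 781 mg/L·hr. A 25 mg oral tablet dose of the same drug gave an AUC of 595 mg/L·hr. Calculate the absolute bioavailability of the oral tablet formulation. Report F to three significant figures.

F = 0.762

F = (AUC_ev / D_ev) / (AUC_iv / D_iv)
  = (595/25) / (781/25)
  = 23.8 / 31.24 = 0.7618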